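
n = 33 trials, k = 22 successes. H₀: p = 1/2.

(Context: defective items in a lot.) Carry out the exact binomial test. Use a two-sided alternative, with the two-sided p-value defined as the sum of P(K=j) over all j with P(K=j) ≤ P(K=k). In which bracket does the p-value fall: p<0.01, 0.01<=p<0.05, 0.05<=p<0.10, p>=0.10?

Exact binomial: n=33, k=22, p₀=1/2=0.5000
P(X=j) = C(n,j)·p₀^j·(1−p₀)^(n−j); p = Σ P(X=j) over j with P(X=j) ≤ P(X=22)
p-value (two-sided) = 0.08014
→ bracket: 0.05<=p<0.10

p-value bracket: 0.05<=p<0.10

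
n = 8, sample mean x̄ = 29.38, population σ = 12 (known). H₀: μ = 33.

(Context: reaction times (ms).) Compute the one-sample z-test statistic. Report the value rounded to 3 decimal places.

SE = σ/√n = 12/√8 = 4.2426
z = (x̄−μ₀)/SE = (29.38−33)/4.2426 = -0.8532

test statistic = -0.853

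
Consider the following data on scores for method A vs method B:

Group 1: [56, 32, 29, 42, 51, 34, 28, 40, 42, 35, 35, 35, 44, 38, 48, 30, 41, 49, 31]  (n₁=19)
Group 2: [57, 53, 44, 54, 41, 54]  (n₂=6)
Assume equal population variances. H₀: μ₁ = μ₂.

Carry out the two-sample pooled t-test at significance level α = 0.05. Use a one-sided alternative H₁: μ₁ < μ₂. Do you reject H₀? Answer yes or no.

reject H₀: yes

x̄₁=38.947, s₁=7.996, n₁=19
x̄₂=50.500, s₂=6.411, n₂=6
s_p² = [18·7.996² + 5·6.411²]/23 = 58.9760
SE = √(s_p²·(1/19+1/6)) = 3.5963
t = (38.947−50.500)/3.5963 = -3.2124
df = 23
p-value (one-sided, H₁ less) = 0.00193
At α=0.05: p < α → reject H₀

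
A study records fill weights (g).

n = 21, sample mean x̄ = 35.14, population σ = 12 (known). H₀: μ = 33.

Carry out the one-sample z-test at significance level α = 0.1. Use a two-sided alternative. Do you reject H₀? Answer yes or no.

reject H₀: no

SE = σ/√n = 12/√21 = 2.6186
z = (x̄−μ₀)/SE = (35.14−33)/2.6186 = 0.8172
p-value (two-sided) = 0.41380
At α=0.1: p ≥ α → fail to reject H₀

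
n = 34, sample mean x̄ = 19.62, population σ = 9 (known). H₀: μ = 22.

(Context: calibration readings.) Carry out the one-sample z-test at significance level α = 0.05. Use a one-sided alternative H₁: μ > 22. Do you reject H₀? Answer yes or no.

SE = σ/√n = 9/√34 = 1.5435
z = (x̄−μ₀)/SE = (19.62−22)/1.5435 = -1.5420
p-value (one-sided, H₁ greater) = 0.93846
At α=0.05: p ≥ α → fail to reject H₀

reject H₀: no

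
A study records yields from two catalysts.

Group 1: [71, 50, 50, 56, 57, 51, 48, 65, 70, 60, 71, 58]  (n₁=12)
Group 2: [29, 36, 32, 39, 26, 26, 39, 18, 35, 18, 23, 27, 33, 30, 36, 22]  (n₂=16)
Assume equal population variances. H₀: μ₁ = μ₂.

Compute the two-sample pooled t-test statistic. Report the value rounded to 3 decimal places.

test statistic = 10.158

x̄₁=58.917, s₁=8.565, n₁=12
x̄₂=29.312, s₂=6.867, n₂=16
s_p² = [11·8.565² + 15·6.867²]/26 = 58.2444
SE = √(s_p²·(1/12+1/16)) = 2.9144
t = (58.917−29.312)/2.9144 = 10.1577
df = 26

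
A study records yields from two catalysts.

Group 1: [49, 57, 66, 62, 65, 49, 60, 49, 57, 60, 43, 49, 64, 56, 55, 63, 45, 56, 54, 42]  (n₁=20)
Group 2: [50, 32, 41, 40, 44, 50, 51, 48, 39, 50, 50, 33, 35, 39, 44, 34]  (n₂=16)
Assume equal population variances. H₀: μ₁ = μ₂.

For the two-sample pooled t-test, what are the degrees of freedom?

df = n₁ + n₂ − 2 = 20 + 16 − 2 = 34

degrees of freedom = 34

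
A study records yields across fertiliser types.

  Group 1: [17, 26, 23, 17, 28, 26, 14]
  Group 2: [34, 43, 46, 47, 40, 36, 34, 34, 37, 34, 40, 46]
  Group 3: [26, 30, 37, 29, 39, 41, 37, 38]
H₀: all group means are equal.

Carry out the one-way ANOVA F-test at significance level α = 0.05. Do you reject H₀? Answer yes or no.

reject H₀: yes

Group means [21.57, 39.25, 34.62], grand mean 33.296
SSB = Σnᵢ(x̄ᵢ−x̄)² = 1401.790; SSW = ΣΣ(x−x̄ᵢ)² = 683.839
MSB = 1401.790/2 = 700.8952; MSW = 683.839/24 = 28.4933
F = MSB/MSW = 24.5986
df = (2, 24)
p-value (upper-tail) = 0.00000
At α=0.05: p < α → reject H₀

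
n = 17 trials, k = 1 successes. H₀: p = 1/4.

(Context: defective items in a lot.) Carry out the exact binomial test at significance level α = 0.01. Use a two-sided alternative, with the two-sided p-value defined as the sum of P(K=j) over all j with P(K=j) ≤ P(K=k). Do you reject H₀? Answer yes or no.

reject H₀: no

Exact binomial: n=17, k=1, p₀=1/4=0.2500
P(X=j) = C(n,j)·p₀^j·(1−p₀)^(n−j); p = Σ P(X=j) over j with P(X=j) ≤ P(X=1)
p-value (two-sided) = 0.09035
At α=0.01: p ≥ α → fail to reject H₀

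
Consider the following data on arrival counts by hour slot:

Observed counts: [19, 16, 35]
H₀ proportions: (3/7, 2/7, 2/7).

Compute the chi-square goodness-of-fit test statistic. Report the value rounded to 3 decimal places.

test statistic = 16.083

n = 70; E_i = n·p_i = [30.00, 20.00, 20.00]
χ² = (19−30.00)²/30.00 + (16−20.00)²/20.00 + (35−20.00)²/20.00 = 16.0833
df = 2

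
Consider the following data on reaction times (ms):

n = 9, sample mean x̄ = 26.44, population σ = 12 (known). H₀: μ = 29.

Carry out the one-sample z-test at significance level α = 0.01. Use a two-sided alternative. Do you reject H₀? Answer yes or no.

SE = σ/√n = 12/√9 = 4.0000
z = (x̄−μ₀)/SE = (26.44−29)/4.0000 = -0.6400
p-value (two-sided) = 0.52217
At α=0.01: p ≥ α → fail to reject H₀

reject H₀: no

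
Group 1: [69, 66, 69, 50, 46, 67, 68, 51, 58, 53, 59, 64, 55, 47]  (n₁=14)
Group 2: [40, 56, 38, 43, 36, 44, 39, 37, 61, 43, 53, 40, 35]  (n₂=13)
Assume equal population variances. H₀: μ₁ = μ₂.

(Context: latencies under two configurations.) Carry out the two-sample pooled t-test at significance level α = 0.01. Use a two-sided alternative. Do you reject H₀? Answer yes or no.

reject H₀: yes

x̄₁=58.714, s₁=8.453, n₁=14
x̄₂=43.462, s₂=8.161, n₂=13
s_p² = [13·8.453² + 12·8.161²]/25 = 69.1235
SE = √(s_p²·(1/14+1/13)) = 3.2023
t = (58.714−43.462)/3.2023 = 4.7631
df = 25
p-value (two-sided) = 0.00007
At α=0.01: p < α → reject H₀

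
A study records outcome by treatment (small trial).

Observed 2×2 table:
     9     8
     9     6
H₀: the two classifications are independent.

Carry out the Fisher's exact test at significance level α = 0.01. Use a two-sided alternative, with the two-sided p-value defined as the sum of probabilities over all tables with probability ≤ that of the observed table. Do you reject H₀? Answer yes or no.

reject H₀: no

Margins: r₁=17, r₂=15, c₁=18, c₂=14, n=32
p_obs = C(17,9)·C(15,9)/C(32,18); sum pmf over tables with pmf ≤ p_obs
p-value (two-sided) = 0.73454
At α=0.01: p ≥ α → fail to reject H₀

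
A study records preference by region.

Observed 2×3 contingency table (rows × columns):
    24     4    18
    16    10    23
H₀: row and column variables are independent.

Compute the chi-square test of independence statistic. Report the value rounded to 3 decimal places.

Row totals [46, 49], col totals [40, 14, 41], n=95
χ² = (24−19.37)²/19.37 + (4−6.78)²/6.78 + (18−19.85)²/19.85 + (16−20.63)²/20.63 + (10−7.22)²/7.22 + (23−21.15)²/21.15 = 4.6911
df = 2

test statistic = 4.691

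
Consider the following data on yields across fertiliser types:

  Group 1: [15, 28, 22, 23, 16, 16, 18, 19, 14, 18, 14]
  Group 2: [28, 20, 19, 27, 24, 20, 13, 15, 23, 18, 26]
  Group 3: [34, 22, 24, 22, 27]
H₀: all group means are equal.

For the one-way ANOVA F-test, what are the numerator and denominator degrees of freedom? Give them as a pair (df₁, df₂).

degrees of freedom = [2, 24]

k = 3 groups, N = 27 total
df = (k−1, N−k) = (3−1, 27−3) = (2, 24)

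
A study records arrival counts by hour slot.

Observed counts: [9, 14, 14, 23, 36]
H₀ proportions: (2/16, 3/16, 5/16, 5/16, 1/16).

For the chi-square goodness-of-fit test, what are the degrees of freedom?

degrees of freedom = 4

df = k − 1 = 5 − 1 = 4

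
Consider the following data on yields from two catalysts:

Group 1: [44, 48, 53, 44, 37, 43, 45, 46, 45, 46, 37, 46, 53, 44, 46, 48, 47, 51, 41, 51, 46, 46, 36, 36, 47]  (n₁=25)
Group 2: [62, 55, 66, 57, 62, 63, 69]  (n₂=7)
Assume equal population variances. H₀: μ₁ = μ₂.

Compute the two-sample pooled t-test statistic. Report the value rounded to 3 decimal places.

test statistic = -8.300

x̄₁=45.040, s₁=4.765, n₁=25
x̄₂=62.000, s₂=4.830, n₂=7
s_p² = [24·4.765² + 6·4.830²]/30 = 22.8320
SE = √(s_p²·(1/25+1/7)) = 2.0433
t = (45.040−62.000)/2.0433 = -8.3004
df = 30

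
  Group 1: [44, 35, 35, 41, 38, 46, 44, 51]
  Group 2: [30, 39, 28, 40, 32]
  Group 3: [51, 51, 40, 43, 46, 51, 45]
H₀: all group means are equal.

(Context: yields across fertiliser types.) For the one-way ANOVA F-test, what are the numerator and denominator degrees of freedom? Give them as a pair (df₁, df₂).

degrees of freedom = [2, 17]

k = 3 groups, N = 20 total
df = (k−1, N−k) = (3−1, 20−3) = (2, 17)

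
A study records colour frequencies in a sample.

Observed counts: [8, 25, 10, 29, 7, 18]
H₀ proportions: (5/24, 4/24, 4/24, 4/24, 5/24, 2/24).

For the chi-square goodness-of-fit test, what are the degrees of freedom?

df = k − 1 = 6 − 1 = 5

degrees of freedom = 5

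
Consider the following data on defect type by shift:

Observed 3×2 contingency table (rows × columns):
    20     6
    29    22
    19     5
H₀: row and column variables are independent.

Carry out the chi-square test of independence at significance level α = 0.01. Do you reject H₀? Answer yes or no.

reject H₀: no

Row totals [26, 51, 24], col totals [68, 33], n=101
χ² = (20−17.50)²/17.50 + (6−8.50)²/8.50 + (29−34.34)²/34.34 + (22−16.66)²/16.66 + (19−16.16)²/16.16 + (5−7.84)²/7.84 = 5.1564
df = 2
p-value (upper-tail) = 0.07591
At α=0.01: p ≥ α → fail to reject H₀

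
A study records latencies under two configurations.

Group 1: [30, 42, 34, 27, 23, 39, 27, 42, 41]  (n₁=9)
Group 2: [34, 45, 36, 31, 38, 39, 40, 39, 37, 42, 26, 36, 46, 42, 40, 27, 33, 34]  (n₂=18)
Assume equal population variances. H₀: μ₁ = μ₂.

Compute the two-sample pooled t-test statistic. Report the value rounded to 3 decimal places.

x̄₁=33.889, s₁=7.390, n₁=9
x̄₂=36.944, s₂=5.504, n₂=18
s_p² = [8·7.390² + 17·5.504²]/25 = 38.0733
SE = √(s_p²·(1/9+1/18)) = 2.5190
t = (33.889−36.944)/2.5190 = -1.2130
df = 25

test statistic = -1.213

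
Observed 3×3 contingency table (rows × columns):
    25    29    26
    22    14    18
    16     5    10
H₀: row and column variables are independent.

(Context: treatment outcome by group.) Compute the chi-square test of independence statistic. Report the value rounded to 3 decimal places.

Row totals [80, 54, 31], col totals [63, 48, 54], n=165
χ² = (25−30.55)²/30.55 + (29−23.27)²/23.27 + (26−26.18)²/26.18 + (22−20.62)²/20.62 + (14−15.71)²/15.71 + (18−17.67)²/17.67 + (16−11.84)²/11.84 + (5−9.02)²/9.02 + (10−10.15)²/10.15 = 5.9592
df = 4

test statistic = 5.959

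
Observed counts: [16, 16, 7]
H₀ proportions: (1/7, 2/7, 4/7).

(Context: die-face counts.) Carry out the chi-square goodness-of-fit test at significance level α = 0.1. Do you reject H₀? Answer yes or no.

n = 39; E_i = n·p_i = [5.57, 11.14, 22.29]
χ² = (16−5.57)²/5.57 + (16−11.14)²/11.14 + (7−22.29)²/22.29 = 32.1218
df = 2
p-value (upper-tail) = 0.00000
At α=0.1: p < α → reject H₀

reject H₀: yes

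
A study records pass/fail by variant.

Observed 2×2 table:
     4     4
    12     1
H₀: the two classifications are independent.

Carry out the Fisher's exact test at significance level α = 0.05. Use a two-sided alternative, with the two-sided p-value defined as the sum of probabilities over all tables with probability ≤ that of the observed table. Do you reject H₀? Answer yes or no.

reject H₀: yes

Margins: r₁=8, r₂=13, c₁=16, c₂=5, n=21
p_obs = C(8,4)·C(13,12)/C(21,16); sum pmf over tables with pmf ≤ p_obs
p-value (two-sided) = 0.04747
At α=0.05: p < α → reject H₀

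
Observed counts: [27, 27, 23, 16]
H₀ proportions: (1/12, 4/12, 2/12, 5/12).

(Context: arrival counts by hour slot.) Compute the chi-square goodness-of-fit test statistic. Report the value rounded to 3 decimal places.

test statistic = 65.316

n = 93; E_i = n·p_i = [7.75, 31.00, 15.50, 38.75]
χ² = (27−7.75)²/7.75 + (27−31.00)²/31.00 + (23−15.50)²/15.50 + (16−38.75)²/38.75 = 65.3161
df = 3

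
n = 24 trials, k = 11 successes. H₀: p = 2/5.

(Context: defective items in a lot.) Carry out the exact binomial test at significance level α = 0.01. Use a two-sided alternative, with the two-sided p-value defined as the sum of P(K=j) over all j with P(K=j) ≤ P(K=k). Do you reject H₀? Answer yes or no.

reject H₀: no

Exact binomial: n=24, k=11, p₀=2/5=0.4000
P(X=j) = C(n,j)·p₀^j·(1−p₀)^(n−j); p = Σ P(X=j) over j with P(X=j) ≤ P(X=11)
p-value (two-sided) = 0.67768
At α=0.01: p ≥ α → fail to reject H₀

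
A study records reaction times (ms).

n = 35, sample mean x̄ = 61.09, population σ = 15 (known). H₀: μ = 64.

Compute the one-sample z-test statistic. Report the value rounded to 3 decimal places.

SE = σ/√n = 15/√35 = 2.5355
z = (x̄−μ₀)/SE = (61.09−64)/2.5355 = -1.1477

test statistic = -1.148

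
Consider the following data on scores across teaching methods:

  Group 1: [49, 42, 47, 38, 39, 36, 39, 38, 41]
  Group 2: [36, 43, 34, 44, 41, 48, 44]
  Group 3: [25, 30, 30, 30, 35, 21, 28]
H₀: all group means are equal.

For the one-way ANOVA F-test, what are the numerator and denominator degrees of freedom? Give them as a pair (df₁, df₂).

k = 3 groups, N = 23 total
df = (k−1, N−k) = (3−1, 23−3) = (2, 20)

degrees of freedom = [2, 20]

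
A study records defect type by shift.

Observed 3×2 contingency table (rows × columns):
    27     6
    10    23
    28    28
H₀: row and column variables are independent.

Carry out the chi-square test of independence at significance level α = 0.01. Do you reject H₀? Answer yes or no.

reject H₀: yes

Row totals [33, 33, 56], col totals [65, 57], n=122
χ² = (27−17.58)²/17.58 + (6−15.42)²/15.42 + (10−17.58)²/17.58 + (23−15.42)²/15.42 + (28−29.84)²/29.84 + (28−26.16)²/26.16 = 18.0378
df = 2
p-value (upper-tail) = 0.00012
At α=0.01: p < α → reject H₀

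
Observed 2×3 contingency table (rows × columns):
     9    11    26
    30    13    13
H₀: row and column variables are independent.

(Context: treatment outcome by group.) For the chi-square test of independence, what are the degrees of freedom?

df = (r−1)(c−1) = (2−1)·(3−1) = 2

degrees of freedom = 2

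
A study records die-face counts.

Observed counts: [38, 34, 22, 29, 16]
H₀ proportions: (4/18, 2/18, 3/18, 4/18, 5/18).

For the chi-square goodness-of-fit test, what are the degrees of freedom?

df = k − 1 = 5 − 1 = 4

degrees of freedom = 4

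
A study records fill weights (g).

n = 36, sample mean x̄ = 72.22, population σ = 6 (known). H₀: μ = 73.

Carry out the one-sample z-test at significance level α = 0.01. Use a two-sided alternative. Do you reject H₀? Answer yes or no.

reject H₀: no

SE = σ/√n = 6/√36 = 1.0000
z = (x̄−μ₀)/SE = (72.22−73)/1.0000 = -0.7800
p-value (two-sided) = 0.43539
At α=0.01: p ≥ α → fail to reject H₀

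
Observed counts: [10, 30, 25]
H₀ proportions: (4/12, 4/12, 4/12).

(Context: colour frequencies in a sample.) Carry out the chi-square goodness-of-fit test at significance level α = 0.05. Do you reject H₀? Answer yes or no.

n = 65; E_i = n·p_i = [21.67, 21.67, 21.67]
χ² = (10−21.67)²/21.67 + (30−21.67)²/21.67 + (25−21.67)²/21.67 = 10.0000
df = 2
p-value (upper-tail) = 0.00674
At α=0.05: p < α → reject H₀

reject H₀: yes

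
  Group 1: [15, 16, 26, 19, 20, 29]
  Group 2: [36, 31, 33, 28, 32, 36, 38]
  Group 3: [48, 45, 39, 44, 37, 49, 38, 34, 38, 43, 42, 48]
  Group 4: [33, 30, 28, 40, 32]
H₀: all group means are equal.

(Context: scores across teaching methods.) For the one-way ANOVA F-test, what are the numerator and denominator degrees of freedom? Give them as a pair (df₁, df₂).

degrees of freedom = [3, 26]

k = 4 groups, N = 30 total
df = (k−1, N−k) = (4−1, 30−4) = (3, 26)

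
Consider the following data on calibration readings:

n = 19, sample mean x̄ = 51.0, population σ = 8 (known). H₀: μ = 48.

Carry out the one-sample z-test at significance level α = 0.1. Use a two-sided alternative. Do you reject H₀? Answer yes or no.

SE = σ/√n = 8/√19 = 1.8353
z = (x̄−μ₀)/SE = (51.0−48)/1.8353 = 1.6346
p-value (two-sided) = 0.10214
At α=0.1: p ≥ α → fail to reject H₀

reject H₀: no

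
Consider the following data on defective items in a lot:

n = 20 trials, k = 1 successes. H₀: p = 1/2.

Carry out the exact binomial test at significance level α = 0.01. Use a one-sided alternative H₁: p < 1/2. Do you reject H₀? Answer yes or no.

reject H₀: yes

Exact binomial: n=20, k=1, p₀=1/2=0.5000
P(X≤1) from Σ C(n,i)·p₀^i·(1−p₀)^(n−i)
p-value (one-sided, H₁ less) = 0.00002
At α=0.01: p < α → reject H₀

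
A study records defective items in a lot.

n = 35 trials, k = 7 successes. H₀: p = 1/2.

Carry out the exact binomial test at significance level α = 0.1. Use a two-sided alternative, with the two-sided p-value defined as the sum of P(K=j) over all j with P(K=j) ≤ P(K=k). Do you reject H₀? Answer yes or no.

reject H₀: yes

Exact binomial: n=35, k=7, p₀=1/2=0.5000
P(X=j) = C(n,j)·p₀^j·(1−p₀)^(n−j); p = Σ P(X=j) over j with P(X=j) ≤ P(X=7)
p-value (two-sided) = 0.00051
At α=0.1: p < α → reject H₀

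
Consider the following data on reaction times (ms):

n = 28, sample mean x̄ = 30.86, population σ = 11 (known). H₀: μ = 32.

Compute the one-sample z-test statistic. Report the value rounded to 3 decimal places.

test statistic = -0.548

SE = σ/√n = 11/√28 = 2.0788
z = (x̄−μ₀)/SE = (30.86−32)/2.0788 = -0.5484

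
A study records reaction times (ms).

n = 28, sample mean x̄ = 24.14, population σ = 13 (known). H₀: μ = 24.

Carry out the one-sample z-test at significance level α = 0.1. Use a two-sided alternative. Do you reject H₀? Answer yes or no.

SE = σ/√n = 13/√28 = 2.4568
z = (x̄−μ₀)/SE = (24.14−24)/2.4568 = 0.0570
p-value (two-sided) = 0.95456
At α=0.1: p ≥ α → fail to reject H₀

reject H₀: no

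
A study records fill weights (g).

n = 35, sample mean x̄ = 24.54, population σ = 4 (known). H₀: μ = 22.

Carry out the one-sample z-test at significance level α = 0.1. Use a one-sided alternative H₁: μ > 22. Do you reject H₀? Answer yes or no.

reject H₀: yes

SE = σ/√n = 4/√35 = 0.6761
z = (x̄−μ₀)/SE = (24.54−22)/0.6761 = 3.7567
p-value (one-sided, H₁ greater) = 0.00009
At α=0.1: p < α → reject H₀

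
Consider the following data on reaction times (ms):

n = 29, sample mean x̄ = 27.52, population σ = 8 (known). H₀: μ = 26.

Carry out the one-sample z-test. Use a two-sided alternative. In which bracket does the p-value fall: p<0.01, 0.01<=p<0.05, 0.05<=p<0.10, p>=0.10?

SE = σ/√n = 8/√29 = 1.4856
z = (x̄−μ₀)/SE = (27.52−26)/1.4856 = 1.0232
p-value (two-sided) = 0.30622
→ bracket: p>=0.10

p-value bracket: p>=0.10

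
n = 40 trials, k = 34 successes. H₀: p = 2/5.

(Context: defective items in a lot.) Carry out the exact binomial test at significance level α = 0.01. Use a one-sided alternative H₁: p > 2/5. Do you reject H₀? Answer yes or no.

reject H₀: yes

Exact binomial: n=40, k=34, p₀=2/5=0.4000
P(X≥34) from Σ C(n,i)·p₀^i·(1−p₀)^(n−i)
p-value (one-sided, H₁ greater) = 0.00000
At α=0.01: p < α → reject H₀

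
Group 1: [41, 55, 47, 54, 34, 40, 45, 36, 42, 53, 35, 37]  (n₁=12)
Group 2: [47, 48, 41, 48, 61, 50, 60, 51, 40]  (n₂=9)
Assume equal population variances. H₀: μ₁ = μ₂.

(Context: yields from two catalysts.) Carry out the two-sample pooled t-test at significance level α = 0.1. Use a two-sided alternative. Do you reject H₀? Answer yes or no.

x̄₁=43.250, s₁=7.557, n₁=12
x̄₂=49.556, s₂=7.230, n₂=9
s_p² = [11·7.557² + 8·7.230²]/19 = 55.0775
SE = √(s_p²·(1/12+1/9)) = 3.2725
t = (43.250−49.556)/3.2725 = -1.9268
df = 19
p-value (two-sided) = 0.06909
At α=0.1: p < α → reject H₀

reject H₀: yes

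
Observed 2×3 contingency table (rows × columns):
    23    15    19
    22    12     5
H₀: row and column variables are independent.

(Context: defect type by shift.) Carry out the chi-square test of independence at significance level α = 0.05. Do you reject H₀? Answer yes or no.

reject H₀: no

Row totals [57, 39], col totals [45, 27, 24], n=96
χ² = (23−26.72)²/26.72 + (15−16.03)²/16.03 + (19−14.25)²/14.25 + (22−18.28)²/18.28 + (12−10.97)²/10.97 + (5−9.75)²/9.75 = 5.3348
df = 2
p-value (upper-tail) = 0.06943
At α=0.05: p ≥ α → fail to reject H₀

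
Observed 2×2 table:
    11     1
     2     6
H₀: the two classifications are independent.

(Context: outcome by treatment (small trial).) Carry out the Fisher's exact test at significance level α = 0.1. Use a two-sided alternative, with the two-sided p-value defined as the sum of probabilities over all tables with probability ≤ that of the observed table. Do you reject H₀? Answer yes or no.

reject H₀: yes

Margins: r₁=12, r₂=8, c₁=13, c₂=7, n=20
p_obs = C(12,11)·C(8,2)/C(20,13); sum pmf over tables with pmf ≤ p_obs
p-value (two-sided) = 0.00444
At α=0.1: p < α → reject H₀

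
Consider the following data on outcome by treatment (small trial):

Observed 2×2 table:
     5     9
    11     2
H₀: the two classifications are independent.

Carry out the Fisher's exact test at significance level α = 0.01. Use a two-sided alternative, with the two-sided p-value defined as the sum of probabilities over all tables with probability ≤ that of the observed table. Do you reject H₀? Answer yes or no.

Margins: r₁=14, r₂=13, c₁=16, c₂=11, n=27
p_obs = C(14,5)·C(13,11)/C(27,16); sum pmf over tables with pmf ≤ p_obs
p-value (two-sided) = 0.01831
At α=0.01: p ≥ α → fail to reject H₀

reject H₀: no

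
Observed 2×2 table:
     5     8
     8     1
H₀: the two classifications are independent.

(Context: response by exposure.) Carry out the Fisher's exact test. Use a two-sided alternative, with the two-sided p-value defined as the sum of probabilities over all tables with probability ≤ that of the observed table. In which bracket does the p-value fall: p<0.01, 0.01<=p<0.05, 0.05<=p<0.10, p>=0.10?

p-value bracket: 0.01<=p<0.05

Margins: r₁=13, r₂=9, c₁=13, c₂=9, n=22
p_obs = C(13,5)·C(9,8)/C(22,13); sum pmf over tables with pmf ≤ p_obs
p-value (two-sided) = 0.03061
→ bracket: 0.01<=p<0.05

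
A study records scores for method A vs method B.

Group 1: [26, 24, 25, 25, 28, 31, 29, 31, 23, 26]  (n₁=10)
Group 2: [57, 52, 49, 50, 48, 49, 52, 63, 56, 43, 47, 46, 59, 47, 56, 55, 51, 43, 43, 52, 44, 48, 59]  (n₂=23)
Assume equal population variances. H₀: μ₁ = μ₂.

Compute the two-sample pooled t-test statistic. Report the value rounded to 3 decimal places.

test statistic = -12.703

x̄₁=26.800, s₁=2.821, n₁=10
x̄₂=50.826, s₂=5.646, n₂=23
s_p² = [9·2.821² + 22·5.646²]/31 = 24.9324
SE = √(s_p²·(1/10+1/23)) = 1.8914
t = (26.800−50.826)/1.8914 = -12.7030
df = 31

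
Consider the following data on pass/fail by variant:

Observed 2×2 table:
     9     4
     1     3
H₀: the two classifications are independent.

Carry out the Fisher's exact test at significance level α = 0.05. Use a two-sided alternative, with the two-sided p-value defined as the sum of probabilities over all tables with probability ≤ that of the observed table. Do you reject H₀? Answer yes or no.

reject H₀: no

Margins: r₁=13, r₂=4, c₁=10, c₂=7, n=17
p_obs = C(13,9)·C(4,1)/C(17,10); sum pmf over tables with pmf ≤ p_obs
p-value (two-sided) = 0.25000
At α=0.05: p ≥ α → fail to reject H₀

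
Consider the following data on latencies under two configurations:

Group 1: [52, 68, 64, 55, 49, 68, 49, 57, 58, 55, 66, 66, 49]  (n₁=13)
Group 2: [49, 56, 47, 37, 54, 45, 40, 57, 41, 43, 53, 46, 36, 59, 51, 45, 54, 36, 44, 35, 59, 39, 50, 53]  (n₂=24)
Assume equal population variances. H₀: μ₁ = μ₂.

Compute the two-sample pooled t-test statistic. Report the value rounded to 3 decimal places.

test statistic = 4.270

x̄₁=58.154, s₁=7.426, n₁=13
x̄₂=47.042, s₂=7.624, n₂=24
s_p² = [12·7.426² + 23·7.624²]/35 = 57.1043
SE = √(s_p²·(1/13+1/24)) = 2.6023
t = (58.154−47.042)/2.6023 = 4.2701
df = 35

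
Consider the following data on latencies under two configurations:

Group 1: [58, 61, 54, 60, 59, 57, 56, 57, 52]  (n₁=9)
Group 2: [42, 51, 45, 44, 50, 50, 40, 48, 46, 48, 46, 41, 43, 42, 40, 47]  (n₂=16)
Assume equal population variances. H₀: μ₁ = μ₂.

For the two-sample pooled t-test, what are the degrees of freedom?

degrees of freedom = 23

df = n₁ + n₂ − 2 = 9 + 16 − 2 = 23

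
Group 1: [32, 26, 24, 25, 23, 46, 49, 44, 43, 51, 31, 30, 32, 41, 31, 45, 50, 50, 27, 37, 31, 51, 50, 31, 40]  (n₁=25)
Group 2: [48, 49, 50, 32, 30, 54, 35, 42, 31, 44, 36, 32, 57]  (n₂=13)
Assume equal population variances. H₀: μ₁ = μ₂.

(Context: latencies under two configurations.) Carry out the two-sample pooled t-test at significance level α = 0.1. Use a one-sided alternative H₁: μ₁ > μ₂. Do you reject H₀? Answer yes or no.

reject H₀: no

x̄₁=37.600, s₁=9.708, n₁=25
x̄₂=41.538, s₂=9.439, n₂=13
s_p² = [24·9.708² + 12·9.439²]/36 = 92.5342
SE = √(s_p²·(1/25+1/13)) = 3.2893
t = (37.600−41.538)/3.2893 = -1.1974
df = 36
p-value (one-sided, H₁ greater) = 0.88050
At α=0.1: p ≥ α → fail to reject H₀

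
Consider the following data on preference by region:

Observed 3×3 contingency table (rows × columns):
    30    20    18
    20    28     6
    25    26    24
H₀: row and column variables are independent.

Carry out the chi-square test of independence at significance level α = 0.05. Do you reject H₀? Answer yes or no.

Row totals [68, 54, 75], col totals [75, 74, 48], n=197
χ² = (30−25.89)²/25.89 + (20−25.54)²/25.54 + (18−16.57)²/16.57 + (20−20.56)²/20.56 + (28−20.28)²/20.28 + (6−13.16)²/13.16 + (25−28.55)²/28.55 + (26−28.17)²/28.17 + (24−18.27)²/18.27 = 11.2270
df = 4
p-value (upper-tail) = 0.02413
At α=0.05: p < α → reject H₀

reject H₀: yes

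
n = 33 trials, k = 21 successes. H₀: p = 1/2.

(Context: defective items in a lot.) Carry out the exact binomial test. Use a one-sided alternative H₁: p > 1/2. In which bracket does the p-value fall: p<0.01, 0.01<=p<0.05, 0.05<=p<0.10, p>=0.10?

p-value bracket: 0.05<=p<0.10

Exact binomial: n=33, k=21, p₀=1/2=0.5000
P(X≥21) from Σ C(n,i)·p₀^i·(1−p₀)^(n−i)
p-value (one-sided, H₁ greater) = 0.08138
→ bracket: 0.05<=p<0.10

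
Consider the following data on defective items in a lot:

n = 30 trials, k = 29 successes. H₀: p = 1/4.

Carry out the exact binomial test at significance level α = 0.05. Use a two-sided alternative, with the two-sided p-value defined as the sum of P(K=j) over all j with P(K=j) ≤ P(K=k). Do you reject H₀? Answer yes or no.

Exact binomial: n=30, k=29, p₀=1/4=0.2500
P(X=j) = C(n,j)·p₀^j·(1−p₀)^(n−j); p = Σ P(X=j) over j with P(X=j) ≤ P(X=29)
p-value (two-sided) = 0.00000
At α=0.05: p < α → reject H₀

reject H₀: yes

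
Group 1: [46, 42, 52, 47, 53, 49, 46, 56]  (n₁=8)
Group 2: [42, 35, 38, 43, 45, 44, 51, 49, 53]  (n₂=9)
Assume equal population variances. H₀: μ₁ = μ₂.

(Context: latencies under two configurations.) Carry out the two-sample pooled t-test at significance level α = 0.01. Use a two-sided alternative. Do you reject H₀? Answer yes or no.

reject H₀: no

x̄₁=48.875, s₁=4.549, n₁=8
x̄₂=44.444, s₂=5.876, n₂=9
s_p² = [7·4.549² + 8·5.876²]/15 = 28.0731
SE = √(s_p²·(1/8+1/9)) = 2.5746
t = (48.875−44.444)/2.5746 = 1.7209
df = 15
p-value (two-sided) = 0.10582
At α=0.01: p ≥ α → fail to reject H₀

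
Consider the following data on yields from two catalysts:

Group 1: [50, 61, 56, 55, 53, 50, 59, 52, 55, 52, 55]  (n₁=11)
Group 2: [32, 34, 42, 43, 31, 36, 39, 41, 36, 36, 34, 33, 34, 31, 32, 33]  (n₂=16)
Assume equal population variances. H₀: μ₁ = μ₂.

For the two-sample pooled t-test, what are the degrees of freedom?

degrees of freedom = 25

df = n₁ + n₂ − 2 = 11 + 16 − 2 = 25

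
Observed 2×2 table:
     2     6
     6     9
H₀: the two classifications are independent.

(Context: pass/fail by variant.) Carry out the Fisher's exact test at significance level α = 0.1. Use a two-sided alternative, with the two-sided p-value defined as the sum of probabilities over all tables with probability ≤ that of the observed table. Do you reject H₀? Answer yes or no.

reject H₀: no

Margins: r₁=8, r₂=15, c₁=8, c₂=15, n=23
p_obs = C(8,2)·C(15,6)/C(23,8); sum pmf over tables with pmf ≤ p_obs
p-value (two-sided) = 0.65702
At α=0.1: p ≥ α → fail to reject H₀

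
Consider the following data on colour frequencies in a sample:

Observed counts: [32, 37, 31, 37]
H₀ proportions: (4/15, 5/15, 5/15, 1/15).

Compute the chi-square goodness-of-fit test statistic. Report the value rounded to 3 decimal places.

test statistic = 91.942

n = 137; E_i = n·p_i = [36.53, 45.67, 45.67, 9.13]
χ² = (32−36.53)²/36.53 + (37−45.67)²/45.67 + (31−45.67)²/45.67 + (37−9.13)²/9.13 = 91.9416
df = 3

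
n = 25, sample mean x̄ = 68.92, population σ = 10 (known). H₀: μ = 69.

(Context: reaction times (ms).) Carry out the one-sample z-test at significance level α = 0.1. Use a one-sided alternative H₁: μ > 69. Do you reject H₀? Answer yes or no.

SE = σ/√n = 10/√25 = 2.0000
z = (x̄−μ₀)/SE = (68.92−69)/2.0000 = -0.0400
p-value (one-sided, H₁ greater) = 0.51595
At α=0.1: p ≥ α → fail to reject H₀

reject H₀: no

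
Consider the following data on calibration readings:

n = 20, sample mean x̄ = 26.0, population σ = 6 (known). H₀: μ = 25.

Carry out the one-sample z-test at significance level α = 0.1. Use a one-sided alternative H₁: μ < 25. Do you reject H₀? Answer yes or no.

SE = σ/√n = 6/√20 = 1.3416
z = (x̄−μ₀)/SE = (26.0−25)/1.3416 = 0.7454
p-value (one-sided, H₁ less) = 0.77197
At α=0.1: p ≥ α → fail to reject H₀

reject H₀: no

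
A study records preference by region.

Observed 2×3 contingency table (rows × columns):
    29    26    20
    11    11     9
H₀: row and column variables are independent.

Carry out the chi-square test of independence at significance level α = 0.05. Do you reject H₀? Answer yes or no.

reject H₀: no

Row totals [75, 31], col totals [40, 37, 29], n=106
χ² = (29−28.30)²/28.30 + (26−26.18)²/26.18 + (20−20.52)²/20.52 + (11−11.70)²/11.70 + (11−10.82)²/10.82 + (9−8.48)²/8.48 = 0.1079
df = 2
p-value (upper-tail) = 0.94746
At α=0.05: p ≥ α → fail to reject H₀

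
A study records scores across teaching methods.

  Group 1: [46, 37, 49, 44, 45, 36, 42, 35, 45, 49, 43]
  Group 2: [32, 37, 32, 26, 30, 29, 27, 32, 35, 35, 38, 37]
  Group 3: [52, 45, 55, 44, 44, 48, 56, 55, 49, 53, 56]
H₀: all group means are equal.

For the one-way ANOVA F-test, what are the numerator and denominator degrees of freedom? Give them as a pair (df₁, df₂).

k = 3 groups, N = 34 total
df = (k−1, N−k) = (3−1, 34−3) = (2, 31)

degrees of freedom = [2, 31]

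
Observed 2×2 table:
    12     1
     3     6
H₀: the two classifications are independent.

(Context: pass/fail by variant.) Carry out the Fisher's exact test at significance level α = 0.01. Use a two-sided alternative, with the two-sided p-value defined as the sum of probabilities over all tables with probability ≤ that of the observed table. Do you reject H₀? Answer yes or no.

Margins: r₁=13, r₂=9, c₁=15, c₂=7, n=22
p_obs = C(13,12)·C(9,3)/C(22,15); sum pmf over tables with pmf ≤ p_obs
p-value (two-sided) = 0.00661
At α=0.01: p < α → reject H₀

reject H₀: yes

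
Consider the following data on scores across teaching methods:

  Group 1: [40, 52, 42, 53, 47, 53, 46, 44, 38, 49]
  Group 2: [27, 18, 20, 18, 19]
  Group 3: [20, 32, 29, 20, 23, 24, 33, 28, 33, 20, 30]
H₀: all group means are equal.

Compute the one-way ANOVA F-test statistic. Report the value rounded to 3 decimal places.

Group means [46.40, 20.40, 26.55], grand mean 33.000
SSB = Σnᵢ(x̄ᵢ−x̄)² = 3047.673; SSW = ΣΣ(x−x̄ᵢ)² = 600.327
MSB = 3047.673/2 = 1523.8364; MSW = 600.327/23 = 26.1012
F = MSB/MSW = 58.3819
df = (2, 23)

test statistic = 58.382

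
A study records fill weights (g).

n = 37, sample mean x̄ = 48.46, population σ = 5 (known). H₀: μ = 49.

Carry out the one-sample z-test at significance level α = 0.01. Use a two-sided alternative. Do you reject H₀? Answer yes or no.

reject H₀: no

SE = σ/√n = 5/√37 = 0.8220
z = (x̄−μ₀)/SE = (48.46−49)/0.8220 = -0.6569
p-value (two-sided) = 0.51122
At α=0.01: p ≥ α → fail to reject H₀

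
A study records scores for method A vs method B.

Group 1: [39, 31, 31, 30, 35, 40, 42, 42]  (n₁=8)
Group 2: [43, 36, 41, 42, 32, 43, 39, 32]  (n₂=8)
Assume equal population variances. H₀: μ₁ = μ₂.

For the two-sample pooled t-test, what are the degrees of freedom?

degrees of freedom = 14

df = n₁ + n₂ − 2 = 8 + 8 − 2 = 14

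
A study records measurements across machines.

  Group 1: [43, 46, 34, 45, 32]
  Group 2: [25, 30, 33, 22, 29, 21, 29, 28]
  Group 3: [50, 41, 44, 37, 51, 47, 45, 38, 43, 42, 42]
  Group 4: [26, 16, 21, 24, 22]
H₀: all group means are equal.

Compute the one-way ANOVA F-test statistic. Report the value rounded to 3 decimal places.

Group means [40.00, 27.12, 43.64, 21.80], grand mean 34.690
SSB = Σnᵢ(x̄ᵢ−x̄)² = 2309.986; SSW = ΣΣ(x−x̄ᵢ)² = 542.220
MSB = 2309.986/3 = 769.9955; MSW = 542.220/25 = 21.6888
F = MSB/MSW = 35.5020
df = (3, 25)

test statistic = 35.502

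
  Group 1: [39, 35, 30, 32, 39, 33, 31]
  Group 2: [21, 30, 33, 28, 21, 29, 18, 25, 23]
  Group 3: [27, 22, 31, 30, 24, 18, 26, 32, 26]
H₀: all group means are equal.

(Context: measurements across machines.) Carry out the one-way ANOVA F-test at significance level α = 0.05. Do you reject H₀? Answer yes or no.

Group means [34.14, 25.33, 26.22], grand mean 28.120
SSB = Σnᵢ(x̄ᵢ−x̄)² = 356.227; SSW = ΣΣ(x−x̄ᵢ)² = 440.413
MSB = 356.227/2 = 178.1137; MSW = 440.413/22 = 20.0188
F = MSB/MSW = 8.8973
df = (2, 22)
p-value (upper-tail) = 0.00147
At α=0.05: p < α → reject H₀

reject H₀: yes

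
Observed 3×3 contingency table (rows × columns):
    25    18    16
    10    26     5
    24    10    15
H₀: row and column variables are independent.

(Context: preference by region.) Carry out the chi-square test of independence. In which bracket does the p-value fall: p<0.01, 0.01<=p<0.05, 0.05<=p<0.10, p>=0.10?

Row totals [59, 41, 49], col totals [59, 54, 36], n=149
χ² = (25−23.36)²/23.36 + (18−21.38)²/21.38 + (16−14.26)²/14.26 + (10−16.23)²/16.23 + (26−14.86)²/14.86 + (5−9.91)²/9.91 + (24−19.40)²/19.40 + (10−17.76)²/17.76 + (15−11.84)²/11.84 = 19.3637
df = 4
p-value (upper-tail) = 0.00067
→ bracket: p<0.01

p-value bracket: p<0.01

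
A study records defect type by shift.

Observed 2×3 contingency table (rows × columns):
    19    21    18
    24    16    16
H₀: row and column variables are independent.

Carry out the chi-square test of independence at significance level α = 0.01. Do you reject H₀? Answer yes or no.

reject H₀: no

Row totals [58, 56], col totals [43, 37, 34], n=114
χ² = (19−21.88)²/21.88 + (21−18.82)²/18.82 + (18−17.30)²/17.30 + (24−21.12)²/21.12 + (16−18.18)²/18.18 + (16−16.70)²/16.70 = 1.3400
df = 2
p-value (upper-tail) = 0.51170
At α=0.01: p ≥ α → fail to reject H₀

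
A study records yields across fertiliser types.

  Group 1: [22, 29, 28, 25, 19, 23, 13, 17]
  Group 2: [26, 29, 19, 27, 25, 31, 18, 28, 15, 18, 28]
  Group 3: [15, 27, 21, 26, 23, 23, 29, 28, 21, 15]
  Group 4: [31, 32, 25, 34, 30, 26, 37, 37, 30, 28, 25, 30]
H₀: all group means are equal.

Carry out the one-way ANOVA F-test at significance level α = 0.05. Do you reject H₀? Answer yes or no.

Group means [22.00, 24.00, 22.80, 30.42], grand mean 25.195
SSB = Σnᵢ(x̄ᵢ−x̄)² = 481.922; SSW = ΣΣ(x−x̄ᵢ)² = 916.517
MSB = 481.922/3 = 160.6408; MSW = 916.517/37 = 24.7707
F = MSB/MSW = 6.4851
df = (3, 37)
p-value (upper-tail) = 0.00123
At α=0.05: p < α → reject H₀

reject H₀: yes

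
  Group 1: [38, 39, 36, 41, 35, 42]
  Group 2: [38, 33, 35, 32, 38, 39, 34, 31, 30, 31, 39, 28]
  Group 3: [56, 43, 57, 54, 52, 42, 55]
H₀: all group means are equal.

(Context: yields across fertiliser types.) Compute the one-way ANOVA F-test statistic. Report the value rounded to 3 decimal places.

test statistic = 34.446

Group means [38.50, 34.00, 51.29], grand mean 39.920
SSB = Σnᵢ(x̄ᵢ−x̄)² = 1336.911; SSW = ΣΣ(x−x̄ᵢ)² = 426.929
MSB = 1336.911/2 = 668.4557; MSW = 426.929/22 = 19.4058
F = MSB/MSW = 34.4461
df = (2, 22)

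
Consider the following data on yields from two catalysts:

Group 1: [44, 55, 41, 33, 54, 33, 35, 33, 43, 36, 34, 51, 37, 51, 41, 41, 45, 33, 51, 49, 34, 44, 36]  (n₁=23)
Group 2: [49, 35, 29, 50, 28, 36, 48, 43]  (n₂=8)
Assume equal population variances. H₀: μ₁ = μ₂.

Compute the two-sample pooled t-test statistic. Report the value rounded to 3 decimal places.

x̄₁=41.478, s₁=7.440, n₁=23
x̄₂=39.750, s₂=8.940, n₂=8
s_p² = [22·7.440² + 7·8.940²]/29 = 61.2841
SE = √(s_p²·(1/23+1/8)) = 3.2133
t = (41.478−39.750)/3.2133 = 0.5379
df = 29

test statistic = 0.538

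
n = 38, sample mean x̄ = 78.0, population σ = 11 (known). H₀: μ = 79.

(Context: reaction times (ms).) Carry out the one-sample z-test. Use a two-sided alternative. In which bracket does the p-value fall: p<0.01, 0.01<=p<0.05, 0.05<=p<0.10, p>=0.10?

SE = σ/√n = 11/√38 = 1.7844
z = (x̄−μ₀)/SE = (78.0−79)/1.7844 = -0.5604
p-value (two-sided) = 0.57521
→ bracket: p>=0.10

p-value bracket: p>=0.10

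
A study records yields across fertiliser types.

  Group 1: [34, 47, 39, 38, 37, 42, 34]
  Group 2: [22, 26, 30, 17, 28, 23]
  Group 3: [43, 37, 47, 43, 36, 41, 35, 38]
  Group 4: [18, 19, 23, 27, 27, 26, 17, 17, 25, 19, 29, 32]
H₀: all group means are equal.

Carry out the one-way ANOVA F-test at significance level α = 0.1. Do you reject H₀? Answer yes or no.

Group means [38.71, 24.33, 40.00, 23.25], grand mean 30.788
SSB = Σnᵢ(x̄ᵢ−x̄)² = 2050.503; SSW = ΣΣ(x−x̄ᵢ)² = 649.012
MSB = 2050.503/3 = 683.5011; MSW = 649.012/29 = 22.3797
F = MSB/MSW = 30.5411
df = (3, 29)
p-value (upper-tail) = 0.00000
At α=0.1: p < α → reject H₀

reject H₀: yes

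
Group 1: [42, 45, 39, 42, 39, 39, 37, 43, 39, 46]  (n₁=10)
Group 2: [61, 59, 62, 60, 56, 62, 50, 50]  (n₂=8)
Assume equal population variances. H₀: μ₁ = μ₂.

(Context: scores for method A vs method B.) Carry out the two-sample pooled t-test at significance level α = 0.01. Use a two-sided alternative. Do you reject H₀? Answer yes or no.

x̄₁=41.100, s₁=2.961, n₁=10
x̄₂=57.500, s₂=5.014, n₂=8
s_p² = [9·2.961² + 7·5.014²]/16 = 15.9312
SE = √(s_p²·(1/10+1/8)) = 1.8933
t = (41.100−57.500)/1.8933 = -8.6622
df = 16
p-value (two-sided) = 0.00000
At α=0.01: p < α → reject H₀

reject H₀: yes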